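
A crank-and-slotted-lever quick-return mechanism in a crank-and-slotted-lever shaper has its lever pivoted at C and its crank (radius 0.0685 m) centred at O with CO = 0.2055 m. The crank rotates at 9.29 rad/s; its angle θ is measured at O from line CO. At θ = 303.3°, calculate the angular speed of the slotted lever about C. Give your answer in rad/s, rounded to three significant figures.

ω = 9.29 rad/s
Crank pin A relative to C: A = (d + r cosθ, r sinθ); lever angle φ = atan2(r sinθ, d + r cosθ).
Differentiating tanφ: φ̇ = rω(d cosθ + r)/(d² + r² + 2dr cosθ).
d² + r² + 2dr cosθ = |CA|² = 0.0623794 m²;  d cosθ + r = +0.18132 m.
|ω_lever| = |0.0685·9.29·+0.18132| / 0.0623794 = 1.8498 rad/s.

1.85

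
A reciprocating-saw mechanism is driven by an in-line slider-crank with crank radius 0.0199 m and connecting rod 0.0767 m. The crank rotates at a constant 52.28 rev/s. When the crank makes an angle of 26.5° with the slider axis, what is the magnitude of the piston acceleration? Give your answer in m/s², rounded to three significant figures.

ω = 2π·52.3 = 328.5 rad/s
x(θ) = r cosθ + √(L² − r² sin²θ); with ω constant, a = ω²·d²x/dθ².
d²x/dθ² = −r cosθ − r²(cos2θ)/√u − r⁴ sin²2θ/(4u^{3/2}),  u = L² − r² sin²θ = 0.00580405 m².
Substituting r = 0.0199 m, L = 0.0767 m, θ = 26.5°: d²x/dθ² = -0.020994 m.
a = ω²·d²x/dθ² = (328.5)²·(-0.020994) = -2265.3 m/s²;  |a| = 2265.3 m/s².

2270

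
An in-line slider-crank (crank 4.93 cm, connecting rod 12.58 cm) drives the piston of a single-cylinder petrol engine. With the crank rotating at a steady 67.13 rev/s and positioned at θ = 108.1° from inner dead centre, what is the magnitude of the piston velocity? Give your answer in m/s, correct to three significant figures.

ω = 2π·67.1 = 421.8 rad/s
For an in-line slider-crank, x = r cosθ + √(L² − r² sin²θ), so v = −rω sinθ·[1 + r cosθ/√(L² − r² sin²θ)].
With r = 0.0493 m, L = 0.1258 m, θ = 108.1°: √(L² − r² sin²θ) = 0.11675 m.
v = −0.0493·421.8·0.95052·[1 + 0.0493·-0.31068/0.11675] = -17.172 m/s.
|v| = 17.172 m/s.

17.2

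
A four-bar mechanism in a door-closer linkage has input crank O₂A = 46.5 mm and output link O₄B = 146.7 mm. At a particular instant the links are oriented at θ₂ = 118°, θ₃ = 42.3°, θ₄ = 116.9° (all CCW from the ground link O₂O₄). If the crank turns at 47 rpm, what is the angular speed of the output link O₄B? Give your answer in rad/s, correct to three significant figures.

1.57

ω₂ = 4.922 rad/s (from 47 rpm).
Differentiating the loop-closure r₂e^{iθ₂}+r₃e^{iθ₃}=r₁+r₄e^{iθ₄} gives r₂ω₂e^{iθ₂}+r₃ω₃e^{iθ₃}=r₄ω₄e^{iθ₄}.
Eliminating the other unknown: ω₄ = r₂ω₂ sin(θ₂−θ₃) / [r₄ sin(θ₄−θ₃)].
Numerator sine = +0.96902; denominator sine = +0.96410.
Result = 0.0465·4.922·(+0.96902) / (0.1467·(+0.96410)) = +1.5681 rad/s; magnitude 1.5681 rad/s.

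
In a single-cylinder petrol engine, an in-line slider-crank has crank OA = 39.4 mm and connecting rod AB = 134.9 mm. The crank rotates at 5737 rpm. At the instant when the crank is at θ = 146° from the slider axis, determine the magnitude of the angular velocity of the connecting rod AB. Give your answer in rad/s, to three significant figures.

ω = 600.8 rad/s (converted from 5737 rpm).
The rod makes angle φ with the slider axis where L sinφ = r sinθ; differentiating, L cosφ·φ̇ = r ω cosθ.
L cosφ = √(L² − r² sin²θ) = 0.13309 m.
|ω_rod| = r ω |cosθ| / √(L² − r² sin²θ) = 0.0394·600.8·0.82904/0.13309 = 147.45 rad/s.

147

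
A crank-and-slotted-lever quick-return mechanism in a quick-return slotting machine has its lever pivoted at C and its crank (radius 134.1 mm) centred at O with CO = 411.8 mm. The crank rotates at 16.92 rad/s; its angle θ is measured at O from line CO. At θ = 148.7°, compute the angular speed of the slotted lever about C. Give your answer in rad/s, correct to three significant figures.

ω = 16.92 rad/s
Crank pin A relative to C: A = (d + r cosθ, r sinθ); lever angle φ = atan2(r sinθ, d + r cosθ).
Differentiating tanφ: φ̇ = rω(d cosθ + r)/(d² + r² + 2dr cosθ).
d² + r² + 2dr cosθ = |CA|² = 0.0931915 m²;  d cosθ + r = -0.21777 m.
|ω_lever| = |0.1341·16.92·-0.21777| / 0.0931915 = 5.302 rad/s.

5.30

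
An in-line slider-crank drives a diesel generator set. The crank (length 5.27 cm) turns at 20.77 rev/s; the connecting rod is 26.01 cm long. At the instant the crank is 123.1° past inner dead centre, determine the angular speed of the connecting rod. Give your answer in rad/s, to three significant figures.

14.7

ω = 130.5 rad/s (converted from 20.77 rev/s).
The rod makes angle φ with the slider axis where L sinφ = r sinθ; differentiating, L cosφ·φ̇ = r ω cosθ.
L cosφ = √(L² − r² sin²θ) = 0.25633 m.
|ω_rod| = r ω |cosθ| / √(L² − r² sin²θ) = 0.0527·130.5·0.54610/0.25633 = 14.652 rad/s.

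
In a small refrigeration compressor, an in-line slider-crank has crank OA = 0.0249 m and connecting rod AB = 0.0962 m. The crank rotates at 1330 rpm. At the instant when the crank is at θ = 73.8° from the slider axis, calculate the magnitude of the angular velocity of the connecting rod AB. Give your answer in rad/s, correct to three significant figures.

10.4

ω = 139.3 rad/s (converted from 1330 rpm).
The rod makes angle φ with the slider axis where L sinφ = r sinθ; differentiating, L cosφ·φ̇ = r ω cosθ.
L cosφ = √(L² − r² sin²θ) = 0.093181 m.
|ω_rod| = r ω |cosθ| / √(L² − r² sin²θ) = 0.0249·139.3·0.27899/0.093181 = 10.383 rad/s.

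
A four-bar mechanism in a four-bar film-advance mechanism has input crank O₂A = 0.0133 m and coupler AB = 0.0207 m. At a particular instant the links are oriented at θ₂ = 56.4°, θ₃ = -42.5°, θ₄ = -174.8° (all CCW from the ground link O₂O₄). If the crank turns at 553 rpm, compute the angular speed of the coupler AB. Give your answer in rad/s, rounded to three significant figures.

ω₂ = 57.91 rad/s (from 553 rpm).
Differentiating the loop-closure r₂e^{iθ₂}+r₃e^{iθ₃}=r₁+r₄e^{iθ₄} gives r₂ω₂e^{iθ₂}+r₃ω₃e^{iθ₃}=r₄ω₄e^{iθ₄}.
Eliminating the other unknown: ω₃ = r₂ω₂ sin(θ₄−θ₂) / [r₃ sin(θ₃−θ₄)].
Numerator sine = +0.77934; denominator sine = +0.73963.
Result = 0.0133·57.91·(+0.77934) / (0.0207·(+0.73963)) = +39.205 rad/s; magnitude 39.205 rad/s.

39.2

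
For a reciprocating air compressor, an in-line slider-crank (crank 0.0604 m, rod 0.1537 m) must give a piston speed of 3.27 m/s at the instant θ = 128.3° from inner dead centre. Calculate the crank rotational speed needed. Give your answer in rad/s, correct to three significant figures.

92.7

For an in-line slider-crank, |v_piston| = rω|sinθ|·[1 + r cosθ/√(L² − r² sin²θ)].
With r = 0.0604 m, L = 0.1537 m, θ = 128.3°: the bracketed kinematic factor |dx/dθ| = 0.035264 m.
ω = v/|dx/dθ| = 3.27/0.035264 = 92.728 rad/s.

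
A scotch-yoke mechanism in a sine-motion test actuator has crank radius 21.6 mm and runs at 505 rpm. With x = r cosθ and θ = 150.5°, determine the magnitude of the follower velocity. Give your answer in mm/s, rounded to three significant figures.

562

ω = 52.88 rad/s (from 505 rpm).
x = r cosθ ⇒ ẋ = −rω sinθ.
|v| = rω|sinθ| = 0.0216·52.88·|sin 150.5°| = 0.56249 m/s = 562.49 mm/s.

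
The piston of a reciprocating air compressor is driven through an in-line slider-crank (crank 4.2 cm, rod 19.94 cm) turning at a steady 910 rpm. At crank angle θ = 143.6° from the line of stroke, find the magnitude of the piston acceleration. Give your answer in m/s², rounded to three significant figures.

ω = 2π·910/60 = 95.29 rad/s
x(θ) = r cosθ + √(L² − r² sin²θ); with ω constant, a = ω²·d²x/dθ².
d²x/dθ² = −r cosθ − r²(cos2θ)/√u − r⁴ sin²2θ/(4u^{3/2}),  u = L² − r² sin²θ = 0.0391392 m².
Substituting r = 0.042 m, L = 0.1994 m, θ = 143.6°: d²x/dθ² = +0.031077 m.
a = ω²·d²x/dθ² = (95.29)²·(+0.031077) = +282.22 m/s²;  |a| = 282.22 m/s².

282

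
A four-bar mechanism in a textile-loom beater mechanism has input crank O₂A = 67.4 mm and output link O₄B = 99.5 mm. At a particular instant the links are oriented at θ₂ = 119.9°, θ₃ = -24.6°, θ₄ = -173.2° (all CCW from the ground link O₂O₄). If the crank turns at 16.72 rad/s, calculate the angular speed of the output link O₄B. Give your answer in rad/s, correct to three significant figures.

ω₂ = 16.72 rad/s
Differentiating the loop-closure r₂e^{iθ₂}+r₃e^{iθ₃}=r₁+r₄e^{iθ₄} gives r₂ω₂e^{iθ₂}+r₃ω₃e^{iθ₃}=r₄ω₄e^{iθ₄}.
Eliminating the other unknown: ω₄ = r₂ω₂ sin(θ₂−θ₃) / [r₄ sin(θ₄−θ₃)].
Numerator sine = +0.58070; denominator sine = -0.52101.
Result = 0.0674·16.72·(+0.58070) / (0.0995·(-0.52101)) = -12.624 rad/s; magnitude 12.624 rad/s.

12.6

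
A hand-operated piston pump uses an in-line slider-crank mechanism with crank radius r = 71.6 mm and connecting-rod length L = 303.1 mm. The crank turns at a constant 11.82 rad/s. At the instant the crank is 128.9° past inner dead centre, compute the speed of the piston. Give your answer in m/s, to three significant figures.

0.559

ω = 11.82 rad/s
For an in-line slider-crank, x = r cosθ + √(L² − r² sin²θ), so v = −rω sinθ·[1 + r cosθ/√(L² − r² sin²θ)].
With r = 0.0716 m, L = 0.3031 m, θ = 128.9°: √(L² − r² sin²θ) = 0.29793 m.
v = −0.0716·11.82·0.77824·[1 + 0.0716·-0.62796/0.29793] = -0.55924 m/s.
|v| = 0.55924 m/s.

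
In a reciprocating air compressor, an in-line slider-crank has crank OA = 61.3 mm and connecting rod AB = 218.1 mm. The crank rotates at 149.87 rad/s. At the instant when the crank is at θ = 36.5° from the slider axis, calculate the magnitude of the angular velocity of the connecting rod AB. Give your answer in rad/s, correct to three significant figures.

ω = 149.9 rad/s
The rod makes angle φ with the slider axis where L sinφ = r sinθ; differentiating, L cosφ·φ̇ = r ω cosθ.
L cosφ = √(L² − r² sin²θ) = 0.21503 m.
|ω_rod| = r ω |cosθ| / √(L² − r² sin²θ) = 0.0613·149.9·0.80386/0.21503 = 34.344 rad/s.

34.3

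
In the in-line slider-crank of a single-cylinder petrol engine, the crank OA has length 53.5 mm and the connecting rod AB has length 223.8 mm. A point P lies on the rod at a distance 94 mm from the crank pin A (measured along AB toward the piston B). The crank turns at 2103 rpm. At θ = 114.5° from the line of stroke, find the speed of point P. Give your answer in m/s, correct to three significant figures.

10.6

ω = 220.2 rad/s.  Crank-pin speed |V_A| = rω = 11.782 m/s, perpendicular to OA.
Rod angle: sinφ = −(r/L) sinθ ⇒ φ = -12.564°; ω_rod = −rω cosθ/√(L²−r²sin²θ) = +22.367 rad/s.
V_P = V_A + ω_rod × AP, with AP = 0.094 m along the rod.
Components: V_Px = −rω sinθ − a·ω_rod·sinφ = -10.264 m/s;  V_Py = rω cosθ + a·ω_rod·cosφ = -2.8338 m/s.
|V_P| = √(V_Px² + V_Py²) = 10.648 m/s.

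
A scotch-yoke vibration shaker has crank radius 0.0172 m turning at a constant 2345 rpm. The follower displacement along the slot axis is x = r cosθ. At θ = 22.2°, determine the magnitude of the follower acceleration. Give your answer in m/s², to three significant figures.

960

ω = 245.6 rad/s (from 2345 rpm).
x = r cosθ ⇒ ẍ = −rω² cosθ (ω constant).
|a| = rω²|cosθ| = 0.0172·(245.6)²·|cos 22.2°| = 960.33 m/s².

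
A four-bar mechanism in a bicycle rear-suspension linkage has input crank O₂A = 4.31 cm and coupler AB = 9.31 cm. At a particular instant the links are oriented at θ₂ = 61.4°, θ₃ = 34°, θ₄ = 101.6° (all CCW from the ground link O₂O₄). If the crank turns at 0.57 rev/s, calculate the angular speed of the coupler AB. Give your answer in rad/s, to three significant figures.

1.16

ω₂ = 3.581 rad/s (from 0.57 rev/s).
Differentiating the loop-closure r₂e^{iθ₂}+r₃e^{iθ₃}=r₁+r₄e^{iθ₄} gives r₂ω₂e^{iθ₂}+r₃ω₃e^{iθ₃}=r₄ω₄e^{iθ₄}.
Eliminating the other unknown: ω₃ = r₂ω₂ sin(θ₄−θ₂) / [r₃ sin(θ₃−θ₄)].
Numerator sine = +0.64546; denominator sine = -0.92455.
Result = 0.0431·3.581·(+0.64546) / (0.0931·(-0.92455)) = -1.1575 rad/s; magnitude 1.1575 rad/s.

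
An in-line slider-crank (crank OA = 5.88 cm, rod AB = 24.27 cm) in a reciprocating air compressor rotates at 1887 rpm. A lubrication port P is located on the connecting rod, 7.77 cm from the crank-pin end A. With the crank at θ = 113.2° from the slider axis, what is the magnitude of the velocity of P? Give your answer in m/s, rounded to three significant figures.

10.8

ω = 197.6 rad/s.  Crank-pin speed |V_A| = rω = 11.619 m/s, perpendicular to OA.
Rod angle: sinφ = −(r/L) sinθ ⇒ φ = -12.867°; ω_rod = −rω cosθ/√(L²−r²sin²θ) = +19.346 rad/s.
V_P = V_A + ω_rod × AP, with AP = 0.0777 m along the rod.
Components: V_Px = −rω sinθ − a·ω_rod·sinφ = -10.345 m/s;  V_Py = rω cosθ + a·ω_rod·cosφ = -3.1119 m/s.
|V_P| = √(V_Px² + V_Py²) = 10.803 m/s.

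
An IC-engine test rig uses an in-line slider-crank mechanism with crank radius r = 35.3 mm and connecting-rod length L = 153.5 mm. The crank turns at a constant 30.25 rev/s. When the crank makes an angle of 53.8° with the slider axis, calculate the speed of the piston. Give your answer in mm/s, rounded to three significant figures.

ω = 2π·30.2 = 190.1 rad/s
For an in-line slider-crank, x = r cosθ + √(L² − r² sin²θ), so v = −rω sinθ·[1 + r cosθ/√(L² − r² sin²θ)].
With r = 0.0353 m, L = 0.1535 m, θ = 53.8°: √(L² − r² sin²θ) = 0.15083 m.
v = −0.0353·190.1·0.80696·[1 + 0.0353·0.59061/0.15083] = -6.1625 m/s.
|v| = 6.1625 m/s = 6162.5 mm/s.

6160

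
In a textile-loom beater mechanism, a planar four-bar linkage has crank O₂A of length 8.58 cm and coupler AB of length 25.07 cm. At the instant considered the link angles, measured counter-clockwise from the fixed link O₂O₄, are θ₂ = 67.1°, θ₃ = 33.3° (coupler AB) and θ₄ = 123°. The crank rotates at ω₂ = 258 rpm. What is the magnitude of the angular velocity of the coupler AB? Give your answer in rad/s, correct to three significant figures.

7.66

ω₂ = 27.02 rad/s (from 258 rpm).
Differentiating the loop-closure r₂e^{iθ₂}+r₃e^{iθ₃}=r₁+r₄e^{iθ₄} gives r₂ω₂e^{iθ₂}+r₃ω₃e^{iθ₃}=r₄ω₄e^{iθ₄}.
Eliminating the other unknown: ω₃ = r₂ω₂ sin(θ₄−θ₂) / [r₃ sin(θ₃−θ₄)].
Numerator sine = +0.82806; denominator sine = -0.99999.
Result = 0.0858·27.02·(+0.82806) / (0.2507·(-0.99999)) = -7.6568 rad/s; magnitude 7.6568 rad/s.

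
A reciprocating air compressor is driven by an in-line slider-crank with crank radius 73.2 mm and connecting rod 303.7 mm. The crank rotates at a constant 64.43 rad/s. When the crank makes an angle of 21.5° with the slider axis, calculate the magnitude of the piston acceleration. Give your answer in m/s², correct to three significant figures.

ω = 64.43 rad/s
x(θ) = r cosθ + √(L² − r² sin²θ); with ω constant, a = ω²·d²x/dθ².
d²x/dθ² = −r cosθ − r²(cos2θ)/√u − r⁴ sin²2θ/(4u^{3/2}),  u = L² − r² sin²θ = 0.091514 m².
Substituting r = 0.0732 m, L = 0.3037 m, θ = 21.5°: d²x/dθ² = -0.081181 m.
a = ω²·d²x/dθ² = (64.43)²·(-0.081181) = -337 m/s²;  |a| = 337 m/s².

337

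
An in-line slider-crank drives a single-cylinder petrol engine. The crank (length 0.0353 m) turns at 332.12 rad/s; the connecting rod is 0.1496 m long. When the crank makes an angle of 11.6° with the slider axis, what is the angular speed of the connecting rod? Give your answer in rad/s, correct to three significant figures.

76.9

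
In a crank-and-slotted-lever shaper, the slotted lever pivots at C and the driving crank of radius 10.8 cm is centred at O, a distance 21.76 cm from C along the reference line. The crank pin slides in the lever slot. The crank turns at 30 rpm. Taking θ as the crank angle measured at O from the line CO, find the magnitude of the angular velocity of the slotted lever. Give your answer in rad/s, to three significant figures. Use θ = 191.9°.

2.73

ω = 3.142 rad/s (from 30 rpm).
Crank pin A relative to C: A = (d + r cosθ, r sinθ); lever angle φ = atan2(r sinθ, d + r cosθ).
Differentiating tanφ: φ̇ = rω(d cosθ + r)/(d² + r² + 2dr cosθ).
d² + r² + 2dr cosθ = |CA|² = 0.0130223 m²;  d cosθ + r = -0.10492 m.
|ω_lever| = |0.108·3.142·-0.10492| / 0.0130223 = 2.7338 rad/s.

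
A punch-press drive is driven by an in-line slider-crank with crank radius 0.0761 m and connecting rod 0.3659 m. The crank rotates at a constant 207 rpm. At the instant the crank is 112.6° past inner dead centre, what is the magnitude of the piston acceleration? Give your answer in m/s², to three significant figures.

19.0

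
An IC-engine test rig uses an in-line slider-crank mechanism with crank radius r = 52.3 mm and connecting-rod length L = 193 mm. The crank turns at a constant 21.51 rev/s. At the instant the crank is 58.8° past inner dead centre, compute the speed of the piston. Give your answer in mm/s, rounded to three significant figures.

6920

ω = 2π·21.5 = 135.2 rad/s
For an in-line slider-crank, x = r cosθ + √(L² − r² sin²θ), so v = −rω sinθ·[1 + r cosθ/√(L² − r² sin²θ)].
With r = 0.0523 m, L = 0.193 m, θ = 58.8°: √(L² − r² sin²θ) = 0.18774 m.
v = −0.0523·135.2·0.85536·[1 + 0.0523·0.51803/0.18774] = -6.9186 m/s.
|v| = 6.9186 m/s = 6918.6 mm/s.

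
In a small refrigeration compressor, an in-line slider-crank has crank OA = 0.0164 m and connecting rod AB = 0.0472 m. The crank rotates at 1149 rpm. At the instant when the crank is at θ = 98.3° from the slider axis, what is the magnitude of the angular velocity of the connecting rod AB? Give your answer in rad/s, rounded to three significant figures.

6.43

ω = 120.3 rad/s (converted from 1149 rpm).
The rod makes angle φ with the slider axis where L sinφ = r sinθ; differentiating, L cosφ·φ̇ = r ω cosθ.
L cosφ = √(L² − r² sin²θ) = 0.044323 m.
|ω_rod| = r ω |cosθ| / √(L² − r² sin²θ) = 0.0164·120.3·0.14436/0.044323 = 6.4269 rad/s.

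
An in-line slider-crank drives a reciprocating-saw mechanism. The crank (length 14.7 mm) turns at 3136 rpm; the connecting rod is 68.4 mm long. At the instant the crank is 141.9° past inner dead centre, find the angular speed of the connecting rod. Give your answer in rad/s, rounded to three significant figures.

56.0

ω = 328.4 rad/s (converted from 3136 rpm).
The rod makes angle φ with the slider axis where L sinφ = r sinθ; differentiating, L cosφ·φ̇ = r ω cosθ.
L cosφ = √(L² − r² sin²θ) = 0.067796 m.
|ω_rod| = r ω |cosθ| / √(L² − r² sin²θ) = 0.0147·328.4·0.78694/0.067796 = 56.035 rad/s.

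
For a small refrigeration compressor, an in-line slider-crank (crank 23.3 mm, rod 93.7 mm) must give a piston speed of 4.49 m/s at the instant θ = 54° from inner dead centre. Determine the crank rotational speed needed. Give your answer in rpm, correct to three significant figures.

1980

For an in-line slider-crank, |v_piston| = rω|sinθ|·[1 + r cosθ/√(L² − r² sin²θ)].
With r = 0.0233 m, L = 0.0937 m, θ = 54°: the bracketed kinematic factor |dx/dθ| = 0.021663 m.
ω = v/|dx/dθ| = 4.49/0.021663 = 207.27 rad/s.
N = 60ω/(2π) = 1979.3 rpm.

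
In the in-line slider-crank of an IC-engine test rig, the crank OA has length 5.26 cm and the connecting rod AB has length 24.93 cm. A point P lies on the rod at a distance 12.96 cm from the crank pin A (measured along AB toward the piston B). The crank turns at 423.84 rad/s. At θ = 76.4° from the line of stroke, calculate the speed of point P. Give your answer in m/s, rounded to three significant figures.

ω = 423.8 rad/s.  Crank-pin speed |V_A| = rω = 22.294 m/s, perpendicular to OA.
Rod angle: sinφ = −(r/L) sinθ ⇒ φ = -11.834°; ω_rod = −rω cosθ/√(L²−r²sin²θ) = -21.485 rad/s.
V_P = V_A + ω_rod × AP, with AP = 0.1296 m along the rod.
Components: V_Px = −rω sinθ − a·ω_rod·sinφ = -22.24 m/s;  V_Py = rω cosθ + a·ω_rod·cosφ = +2.517 m/s.
|V_P| = √(V_Px² + V_Py²) = 22.382 m/s.

22.4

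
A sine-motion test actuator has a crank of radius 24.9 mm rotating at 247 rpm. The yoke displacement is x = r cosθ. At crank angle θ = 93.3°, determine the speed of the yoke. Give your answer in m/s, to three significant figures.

0.643

ω = 25.87 rad/s (from 247 rpm).
x = r cosθ ⇒ ẋ = −rω sinθ.
|v| = rω|sinθ| = 0.0249·25.87·|sin 93.3°| = 0.64299 m/s.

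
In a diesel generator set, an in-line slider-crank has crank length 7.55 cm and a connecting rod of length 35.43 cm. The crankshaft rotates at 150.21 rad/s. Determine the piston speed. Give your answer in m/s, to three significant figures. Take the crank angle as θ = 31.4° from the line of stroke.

6.99

ω = 150.2 rad/s
For an in-line slider-crank, x = r cosθ + √(L² − r² sin²θ), so v = −rω sinθ·[1 + r cosθ/√(L² − r² sin²θ)].
With r = 0.0755 m, L = 0.3543 m, θ = 31.4°: √(L² − r² sin²θ) = 0.35211 m.
v = −0.0755·150.2·0.52101·[1 + 0.0755·0.85355/0.35211] = -6.9901 m/s.
|v| = 6.9901 m/s.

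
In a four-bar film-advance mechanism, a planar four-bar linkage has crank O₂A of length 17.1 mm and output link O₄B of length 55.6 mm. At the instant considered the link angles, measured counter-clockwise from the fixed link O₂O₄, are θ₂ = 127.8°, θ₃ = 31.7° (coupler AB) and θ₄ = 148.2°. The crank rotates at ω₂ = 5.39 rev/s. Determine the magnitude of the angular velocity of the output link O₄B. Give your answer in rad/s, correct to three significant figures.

ω₂ = 33.87 rad/s (from 5.39 rev/s).
Differentiating the loop-closure r₂e^{iθ₂}+r₃e^{iθ₃}=r₁+r₄e^{iθ₄} gives r₂ω₂e^{iθ₂}+r₃ω₃e^{iθ₃}=r₄ω₄e^{iθ₄}.
Eliminating the other unknown: ω₄ = r₂ω₂ sin(θ₂−θ₃) / [r₄ sin(θ₄−θ₃)].
Numerator sine = +0.99434; denominator sine = +0.89493.
Result = 0.0171·33.87·(+0.99434) / (0.0556·(+0.89493)) = +11.573 rad/s; magnitude 11.573 rad/s.

11.6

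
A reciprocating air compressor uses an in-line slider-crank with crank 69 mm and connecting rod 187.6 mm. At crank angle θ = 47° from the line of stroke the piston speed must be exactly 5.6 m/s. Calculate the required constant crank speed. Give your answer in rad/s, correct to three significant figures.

For an in-line slider-crank, |v_piston| = rω|sinθ|·[1 + r cosθ/√(L² − r² sin²θ)].
With r = 0.069 m, L = 0.1876 m, θ = 47°: the bracketed kinematic factor |dx/dθ| = 0.063606 m.
ω = v/|dx/dθ| = 5.6/0.063606 = 88.042 rad/s.

88.0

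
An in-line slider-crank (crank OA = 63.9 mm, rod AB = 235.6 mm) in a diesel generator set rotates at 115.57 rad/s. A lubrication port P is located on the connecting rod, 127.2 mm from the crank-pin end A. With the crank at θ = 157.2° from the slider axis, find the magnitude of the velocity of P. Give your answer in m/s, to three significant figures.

ω = 115.6 rad/s.  Crank-pin speed |V_A| = rω = 7.3849 m/s, perpendicular to OA.
Rod angle: sinφ = −(r/L) sinθ ⇒ φ = -6.033°; ω_rod = −rω cosθ/√(L²−r²sin²θ) = +29.057 rad/s.
V_P = V_A + ω_rod × AP, with AP = 0.1272 m along the rod.
Components: V_Px = −rω sinθ − a·ω_rod·sinφ = -2.4733 m/s;  V_Py = rω cosθ + a·ω_rod·cosφ = -3.1323 m/s.
|V_P| = √(V_Px² + V_Py²) = 3.9911 m/s.

3.99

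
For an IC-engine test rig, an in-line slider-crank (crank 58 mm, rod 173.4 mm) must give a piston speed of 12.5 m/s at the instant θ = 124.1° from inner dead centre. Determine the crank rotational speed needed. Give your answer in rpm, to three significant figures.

For an in-line slider-crank, |v_piston| = rω|sinθ|·[1 + r cosθ/√(L² − r² sin²θ)].
With r = 0.058 m, L = 0.1734 m, θ = 124.1°: the bracketed kinematic factor |dx/dθ| = 0.038654 m.
ω = v/|dx/dθ| = 12.5/0.038654 = 323.38 rad/s.
N = 60ω/(2π) = 3088 rpm.

3090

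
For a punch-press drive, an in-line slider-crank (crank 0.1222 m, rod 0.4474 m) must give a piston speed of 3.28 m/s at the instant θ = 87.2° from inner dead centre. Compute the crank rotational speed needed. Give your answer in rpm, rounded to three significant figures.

253

For an in-line slider-crank, |v_piston| = rω|sinθ|·[1 + r cosθ/√(L² − r² sin²θ)].
With r = 0.1222 m, L = 0.4474 m, θ = 87.2°: the bracketed kinematic factor |dx/dθ| = 0.12375 m.
ω = v/|dx/dθ| = 3.28/0.12375 = 26.506 rad/s.
N = 60ω/(2π) = 253.11 rpm.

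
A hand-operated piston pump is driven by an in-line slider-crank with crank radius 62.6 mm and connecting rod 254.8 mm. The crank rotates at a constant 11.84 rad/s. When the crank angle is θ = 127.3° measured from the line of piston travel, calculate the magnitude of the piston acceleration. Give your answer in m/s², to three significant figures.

ω = 11.84 rad/s
x(θ) = r cosθ + √(L² − r² sin²θ); with ω constant, a = ω²·d²x/dθ².
d²x/dθ² = −r cosθ − r²(cos2θ)/√u − r⁴ sin²2θ/(4u^{3/2}),  u = L² − r² sin²θ = 0.0624433 m².
Substituting r = 0.0626 m, L = 0.2548 m, θ = 127.3°: d²x/dθ² = +0.041871 m.
a = ω²·d²x/dθ² = (11.84)²·(+0.041871) = +5.8697 m/s²;  |a| = 5.8697 m/s².

5.87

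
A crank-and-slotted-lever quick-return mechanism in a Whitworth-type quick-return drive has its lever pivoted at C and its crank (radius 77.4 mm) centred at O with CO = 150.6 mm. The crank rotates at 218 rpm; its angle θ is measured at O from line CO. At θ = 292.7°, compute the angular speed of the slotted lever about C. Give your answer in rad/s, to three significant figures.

6.36

ω = 22.83 rad/s (from 218 rpm).
Crank pin A relative to C: A = (d + r cosθ, r sinθ); lever angle φ = atan2(r sinθ, d + r cosθ).
Differentiating tanφ: φ̇ = rω(d cosθ + r)/(d² + r² + 2dr cosθ).
d² + r² + 2dr cosθ = |CA|² = 0.0376677 m²;  d cosθ + r = +0.13552 m.
|ω_lever| = |0.0774·22.83·+0.13552| / 0.0376677 = 6.357 rad/s.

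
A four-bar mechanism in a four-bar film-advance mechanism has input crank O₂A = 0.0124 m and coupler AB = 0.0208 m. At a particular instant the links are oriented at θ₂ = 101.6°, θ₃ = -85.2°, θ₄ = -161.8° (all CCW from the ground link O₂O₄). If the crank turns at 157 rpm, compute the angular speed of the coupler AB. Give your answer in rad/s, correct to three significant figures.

10.0

ω₂ = 16.44 rad/s (from 157 rpm).
Differentiating the loop-closure r₂e^{iθ₂}+r₃e^{iθ₃}=r₁+r₄e^{iθ₄} gives r₂ω₂e^{iθ₂}+r₃ω₃e^{iθ₃}=r₄ω₄e^{iθ₄}.
Eliminating the other unknown: ω₃ = r₂ω₂ sin(θ₄−θ₂) / [r₃ sin(θ₃−θ₄)].
Numerator sine = +0.99337; denominator sine = +0.97278.
Result = 0.0124·16.44·(+0.99337) / (0.0208·(+0.97278)) = +10.009 rad/s; magnitude 10.009 rad/s.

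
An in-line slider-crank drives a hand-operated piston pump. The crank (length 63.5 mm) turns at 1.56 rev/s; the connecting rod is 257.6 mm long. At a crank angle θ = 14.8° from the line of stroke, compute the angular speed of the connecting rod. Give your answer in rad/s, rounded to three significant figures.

2.34

ω = 9.802 rad/s (converted from 1.56 rev/s).
The rod makes angle φ with the slider axis where L sinφ = r sinθ; differentiating, L cosφ·φ̇ = r ω cosθ.
L cosφ = √(L² − r² sin²θ) = 0.25709 m.
|ω_rod| = r ω |cosθ| / √(L² − r² sin²θ) = 0.0635·9.802·0.96682/0.25709 = 2.3407 rad/s.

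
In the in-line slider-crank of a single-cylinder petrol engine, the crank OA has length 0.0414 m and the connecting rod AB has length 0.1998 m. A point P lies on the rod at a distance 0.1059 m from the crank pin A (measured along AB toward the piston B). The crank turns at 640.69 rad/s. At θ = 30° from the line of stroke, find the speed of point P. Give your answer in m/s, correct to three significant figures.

ω = 640.7 rad/s.  Crank-pin speed |V_A| = rω = 26.525 m/s, perpendicular to OA.
Rod angle: sinφ = −(r/L) sinθ ⇒ φ = -5.947°; ω_rod = −rω cosθ/√(L²−r²sin²θ) = -115.59 rad/s.
V_P = V_A + ω_rod × AP, with AP = 0.1059 m along the rod.
Components: V_Px = −rω sinθ − a·ω_rod·sinφ = -14.531 m/s;  V_Py = rω cosθ + a·ω_rod·cosφ = +10.796 m/s.
|V_P| = √(V_Px² + V_Py²) = 18.102 m/s.

18.1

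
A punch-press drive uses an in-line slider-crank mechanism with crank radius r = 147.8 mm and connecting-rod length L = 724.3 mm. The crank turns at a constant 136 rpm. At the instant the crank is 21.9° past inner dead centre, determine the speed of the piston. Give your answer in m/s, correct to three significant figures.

0.934

ω = 2π·136/60 = 14.24 rad/s
For an in-line slider-crank, x = r cosθ + √(L² − r² sin²θ), so v = −rω sinθ·[1 + r cosθ/√(L² − r² sin²θ)].
With r = 0.1478 m, L = 0.7243 m, θ = 21.9°: √(L² − r² sin²θ) = 0.7222 m.
v = −0.1478·14.24·0.37299·[1 + 0.1478·0.92784/0.7222] = -0.9342 m/s.
|v| = 0.9342 m/s.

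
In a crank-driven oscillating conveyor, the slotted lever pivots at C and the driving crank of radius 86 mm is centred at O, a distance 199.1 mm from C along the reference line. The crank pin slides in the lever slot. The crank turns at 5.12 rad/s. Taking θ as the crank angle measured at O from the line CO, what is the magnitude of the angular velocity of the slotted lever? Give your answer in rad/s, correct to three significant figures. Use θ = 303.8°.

1.31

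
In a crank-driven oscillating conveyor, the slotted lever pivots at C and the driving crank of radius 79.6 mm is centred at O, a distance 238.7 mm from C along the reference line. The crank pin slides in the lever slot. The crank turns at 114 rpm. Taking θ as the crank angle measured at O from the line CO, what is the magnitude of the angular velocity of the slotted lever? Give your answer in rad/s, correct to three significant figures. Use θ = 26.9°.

ω = 11.94 rad/s (from 114 rpm).
Crank pin A relative to C: A = (d + r cosθ, r sinθ); lever angle φ = atan2(r sinθ, d + r cosθ).
Differentiating tanφ: φ̇ = rω(d cosθ + r)/(d² + r² + 2dr cosθ).
d² + r² + 2dr cosθ = |CA|² = 0.0972031 m²;  d cosθ + r = +0.29247 m.
|ω_lever| = |0.0796·11.94·+0.29247| / 0.0972031 = 2.8592 rad/s.

2.86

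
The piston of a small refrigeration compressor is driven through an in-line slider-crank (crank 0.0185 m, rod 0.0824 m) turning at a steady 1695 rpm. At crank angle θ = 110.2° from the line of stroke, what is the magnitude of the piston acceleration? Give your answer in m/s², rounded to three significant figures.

302

ω = 2π·1695/60 = 177.5 rad/s
x(θ) = r cosθ + √(L² − r² sin²θ); with ω constant, a = ω²·d²x/dθ².
d²x/dθ² = −r cosθ − r²(cos2θ)/√u − r⁴ sin²2θ/(4u^{3/2}),  u = L² − r² sin²θ = 0.00648832 m².
Substituting r = 0.0185 m, L = 0.0824 m, θ = 110.2°: d²x/dθ² = +0.0096002 m.
a = ω²·d²x/dθ² = (177.5)²·(+0.0096002) = +302.47 m/s²;  |a| = 302.47 m/s².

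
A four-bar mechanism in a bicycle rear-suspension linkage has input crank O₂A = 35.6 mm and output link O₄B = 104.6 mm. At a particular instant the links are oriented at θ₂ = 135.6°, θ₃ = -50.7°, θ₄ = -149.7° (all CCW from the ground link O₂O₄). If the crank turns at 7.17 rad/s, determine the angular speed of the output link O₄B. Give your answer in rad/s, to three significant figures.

ω₂ = 7.17 rad/s
Differentiating the loop-closure r₂e^{iθ₂}+r₃e^{iθ₃}=r₁+r₄e^{iθ₄} gives r₂ω₂e^{iθ₂}+r₃ω₃e^{iθ₃}=r₄ω₄e^{iθ₄}.
Eliminating the other unknown: ω₄ = r₂ω₂ sin(θ₂−θ₃) / [r₄ sin(θ₄−θ₃)].
Numerator sine = -0.10973; denominator sine = -0.98769.
Result = 0.0356·7.17·(-0.10973) / (0.1046·(-0.98769)) = +0.27112 rad/s; magnitude 0.27112 rad/s.

0.271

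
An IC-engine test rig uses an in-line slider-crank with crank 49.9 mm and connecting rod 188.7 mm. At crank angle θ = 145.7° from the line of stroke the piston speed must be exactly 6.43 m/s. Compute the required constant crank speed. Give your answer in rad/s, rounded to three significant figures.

For an in-line slider-crank, |v_piston| = rω|sinθ|·[1 + r cosθ/√(L² − r² sin²θ)].
With r = 0.0499 m, L = 0.1887 m, θ = 145.7°: the bracketed kinematic factor |dx/dθ| = 0.021908 m.
ω = v/|dx/dθ| = 6.43/0.021908 = 293.5 rad/s.

294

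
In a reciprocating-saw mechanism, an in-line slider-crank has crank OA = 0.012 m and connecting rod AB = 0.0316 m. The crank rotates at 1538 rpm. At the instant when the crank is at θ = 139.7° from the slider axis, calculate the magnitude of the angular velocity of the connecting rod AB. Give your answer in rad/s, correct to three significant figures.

ω = 161.1 rad/s (converted from 1538 rpm).
The rod makes angle φ with the slider axis where L sinφ = r sinθ; differentiating, L cosφ·φ̇ = r ω cosθ.
L cosφ = √(L² − r² sin²θ) = 0.030632 m.
|ω_rod| = r ω |cosθ| / √(L² − r² sin²θ) = 0.012·161.1·0.76267/0.030632 = 48.12 rad/s.

48.1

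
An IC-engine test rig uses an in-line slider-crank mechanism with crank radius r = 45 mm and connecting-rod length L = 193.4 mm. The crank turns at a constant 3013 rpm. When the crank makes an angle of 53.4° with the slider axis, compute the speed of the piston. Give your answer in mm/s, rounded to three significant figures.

ω = 2π·3013/60 = 315.5 rad/s
For an in-line slider-crank, x = r cosθ + √(L² − r² sin²θ), so v = −rω sinθ·[1 + r cosθ/√(L² − r² sin²θ)].
With r = 0.045 m, L = 0.1934 m, θ = 53.4°: √(L² − r² sin²θ) = 0.19 m.
v = −0.045·315.5·0.80282·[1 + 0.045·0.59622/0.19] = -13.008 m/s.
|v| = 13.008 m/s = 13008 mm/s.

13000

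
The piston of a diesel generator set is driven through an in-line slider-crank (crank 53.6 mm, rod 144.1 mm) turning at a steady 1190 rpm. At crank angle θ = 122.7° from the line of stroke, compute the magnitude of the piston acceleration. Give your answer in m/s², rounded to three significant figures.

575

ω = 2π·1190/60 = 124.6 rad/s
x(θ) = r cosθ + √(L² − r² sin²θ); with ω constant, a = ω²·d²x/dθ².
d²x/dθ² = −r cosθ − r²(cos2θ)/√u − r⁴ sin²2θ/(4u^{3/2}),  u = L² − r² sin²θ = 0.0187304 m².
Substituting r = 0.0536 m, L = 0.1441 m, θ = 122.7°: d²x/dθ² = +0.03703 m.
a = ω²·d²x/dθ² = (124.6)²·(+0.03703) = +575.05 m/s²;  |a| = 575.05 m/s².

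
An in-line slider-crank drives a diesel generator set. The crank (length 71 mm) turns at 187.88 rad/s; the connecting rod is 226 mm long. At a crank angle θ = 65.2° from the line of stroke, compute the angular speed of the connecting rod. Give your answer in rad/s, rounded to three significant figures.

ω = 187.9 rad/s
The rod makes angle φ with the slider axis where L sinφ = r sinθ; differentiating, L cosφ·φ̇ = r ω cosθ.
L cosφ = √(L² − r² sin²θ) = 0.21661 m.
|ω_rod| = r ω |cosθ| / √(L² − r² sin²θ) = 0.071·187.9·0.41945/0.21661 = 25.831 rad/s.

25.8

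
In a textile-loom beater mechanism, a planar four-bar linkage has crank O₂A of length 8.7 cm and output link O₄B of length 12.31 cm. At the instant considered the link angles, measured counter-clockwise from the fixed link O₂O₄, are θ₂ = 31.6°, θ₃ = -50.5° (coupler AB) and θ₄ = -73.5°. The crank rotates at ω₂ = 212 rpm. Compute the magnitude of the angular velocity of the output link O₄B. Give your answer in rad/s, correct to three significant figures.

39.8

ω₂ = 22.2 rad/s (from 212 rpm).
Differentiating the loop-closure r₂e^{iθ₂}+r₃e^{iθ₃}=r₁+r₄e^{iθ₄} gives r₂ω₂e^{iθ₂}+r₃ω₃e^{iθ₃}=r₄ω₄e^{iθ₄}.
Eliminating the other unknown: ω₄ = r₂ω₂ sin(θ₂−θ₃) / [r₄ sin(θ₄−θ₃)].
Numerator sine = +0.99051; denominator sine = -0.39073.
Result = 0.087·22.2·(+0.99051) / (0.1231·(-0.39073)) = -39.775 rad/s; magnitude 39.775 rad/s.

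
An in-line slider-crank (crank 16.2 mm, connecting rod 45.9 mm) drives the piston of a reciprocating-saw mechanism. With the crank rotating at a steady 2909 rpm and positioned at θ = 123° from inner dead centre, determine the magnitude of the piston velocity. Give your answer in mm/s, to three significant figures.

ω = 2π·2909/60 = 304.6 rad/s
For an in-line slider-crank, x = r cosθ + √(L² − r² sin²θ), so v = −rω sinθ·[1 + r cosθ/√(L² − r² sin²θ)].
With r = 0.0162 m, L = 0.0459 m, θ = 123°: √(L² − r² sin²θ) = 0.043843 m.
v = −0.0162·304.6·0.83867·[1 + 0.0162·-0.54464/0.043843] = -3.3059 m/s.
|v| = 3.3059 m/s = 3305.9 mm/s.

3310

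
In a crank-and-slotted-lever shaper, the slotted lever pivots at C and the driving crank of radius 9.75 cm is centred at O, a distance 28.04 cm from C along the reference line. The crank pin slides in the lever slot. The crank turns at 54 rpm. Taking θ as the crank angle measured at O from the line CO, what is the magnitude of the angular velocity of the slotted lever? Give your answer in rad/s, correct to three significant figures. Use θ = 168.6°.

2.83

ω = 5.655 rad/s (from 54 rpm).
Crank pin A relative to C: A = (d + r cosθ, r sinθ); lever angle φ = atan2(r sinθ, d + r cosθ).
Differentiating tanφ: φ̇ = rω(d cosθ + r)/(d² + r² + 2dr cosθ).
d² + r² + 2dr cosθ = |CA|² = 0.0345311 m²;  d cosθ + r = -0.17737 m.
|ω_lever| = |0.0975·5.655·-0.17737| / 0.0345311 = 2.832 rad/s.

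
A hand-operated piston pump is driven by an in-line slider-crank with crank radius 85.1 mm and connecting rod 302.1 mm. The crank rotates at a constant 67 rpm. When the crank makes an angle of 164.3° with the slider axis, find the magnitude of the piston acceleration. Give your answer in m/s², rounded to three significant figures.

ω = 2π·67/60 = 7.016 rad/s
x(θ) = r cosθ + √(L² − r² sin²θ); with ω constant, a = ω²·d²x/dθ².
d²x/dθ² = −r cosθ − r²(cos2θ)/√u − r⁴ sin²2θ/(4u^{3/2}),  u = L² − r² sin²θ = 0.0907341 m².
Substituting r = 0.0851 m, L = 0.3021 m, θ = 164.3°: d²x/dθ² = +0.061274 m.
a = ω²·d²x/dθ² = (7.016)²·(+0.061274) = +3.0163 m/s²;  |a| = 3.0163 m/s².

3.02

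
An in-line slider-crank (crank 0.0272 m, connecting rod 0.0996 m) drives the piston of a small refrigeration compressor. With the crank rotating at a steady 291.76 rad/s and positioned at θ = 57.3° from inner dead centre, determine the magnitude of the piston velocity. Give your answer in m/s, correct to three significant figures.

ω = 291.8 rad/s
For an in-line slider-crank, x = r cosθ + √(L² − r² sin²θ), so v = −rω sinθ·[1 + r cosθ/√(L² − r² sin²θ)].
With r = 0.0272 m, L = 0.0996 m, θ = 57.3°: √(L² − r² sin²θ) = 0.096934 m.
v = −0.0272·291.8·0.84151·[1 + 0.0272·0.54024/0.096934] = -7.6905 m/s.
|v| = 7.6905 m/s.

7.69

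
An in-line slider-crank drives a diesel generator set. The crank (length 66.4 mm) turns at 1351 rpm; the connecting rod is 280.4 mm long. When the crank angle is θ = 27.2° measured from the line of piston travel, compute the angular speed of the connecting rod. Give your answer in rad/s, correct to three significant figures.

30.0

ω = 141.5 rad/s (converted from 1351 rpm).
The rod makes angle φ with the slider axis where L sinφ = r sinθ; differentiating, L cosφ·φ̇ = r ω cosθ.
L cosφ = √(L² − r² sin²θ) = 0.27875 m.
|ω_rod| = r ω |cosθ| / √(L² − r² sin²θ) = 0.0664·141.5·0.88942/0.27875 = 29.974 rad/s.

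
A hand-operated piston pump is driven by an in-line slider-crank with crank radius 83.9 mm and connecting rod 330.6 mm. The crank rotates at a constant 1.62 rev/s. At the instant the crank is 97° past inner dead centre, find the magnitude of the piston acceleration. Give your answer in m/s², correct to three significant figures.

ω = 2π·1.62 = 10.18 rad/s
x(θ) = r cosθ + √(L² − r² sin²θ); with ω constant, a = ω²·d²x/dθ².
d²x/dθ² = −r cosθ − r²(cos2θ)/√u − r⁴ sin²2θ/(4u^{3/2}),  u = L² − r² sin²θ = 0.102362 m².
Substituting r = 0.0839 m, L = 0.3306 m, θ = 97°: d²x/dθ² = +0.031551 m.
a = ω²·d²x/dθ² = (10.18)²·(+0.031551) = +3.2689 m/s²;  |a| = 3.2689 m/s².

3.27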